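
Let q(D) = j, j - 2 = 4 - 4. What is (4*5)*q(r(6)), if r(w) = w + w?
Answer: 40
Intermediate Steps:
r(w) = 2*w
j = 2 (j = 2 + (4 - 4) = 2 + 0 = 2)
q(D) = 2
(4*5)*q(r(6)) = (4*5)*2 = 20*2 = 40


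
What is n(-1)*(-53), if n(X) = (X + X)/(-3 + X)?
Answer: -53/2 ≈ -26.500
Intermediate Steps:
n(X) = 2*X/(-3 + X) (n(X) = (2*X)/(-3 + X) = 2*X/(-3 + X))
n(-1)*(-53) = (2*(-1)/(-3 - 1))*(-53) = (2*(-1)/(-4))*(-53) = (2*(-1)*(-1/4))*(-53) = (1/2)*(-53) = -53/2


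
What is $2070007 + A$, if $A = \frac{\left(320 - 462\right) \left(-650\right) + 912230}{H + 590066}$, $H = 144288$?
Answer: $\frac{760059462504}{367177} \approx 2.07 \cdot 10^{6}$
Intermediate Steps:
$A = \frac{502265}{367177}$ ($A = \frac{\left(320 - 462\right) \left(-650\right) + 912230}{144288 + 590066} = \frac{\left(-142\right) \left(-650\right) + 912230}{734354} = \left(92300 + 912230\right) \frac{1}{734354} = 1004530 \cdot \frac{1}{734354} = \frac{502265}{367177} \approx 1.3679$)
$2070007 + A = 2070007 + \frac{502265}{367177} = \frac{760059462504}{367177}$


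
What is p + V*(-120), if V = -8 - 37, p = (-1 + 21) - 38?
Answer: 5382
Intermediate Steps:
p = -18 (p = 20 - 38 = -18)
V = -45
p + V*(-120) = -18 - 45*(-120) = -18 + 5400 = 5382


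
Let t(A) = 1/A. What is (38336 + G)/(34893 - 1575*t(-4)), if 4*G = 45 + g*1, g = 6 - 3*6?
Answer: 153377/141147 ≈ 1.0866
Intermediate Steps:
g = -12 (g = 6 - 18 = -12)
G = 33/4 (G = (45 - 12*1)/4 = (45 - 12)/4 = (¼)*33 = 33/4 ≈ 8.2500)
(38336 + G)/(34893 - 1575*t(-4)) = (38336 + 33/4)/(34893 - 1575/(-4)) = 153377/(4*(34893 - 1575*(-¼))) = 153377/(4*(34893 + 1575/4)) = 153377/(4*(141147/4)) = (153377/4)*(4/141147) = 153377/141147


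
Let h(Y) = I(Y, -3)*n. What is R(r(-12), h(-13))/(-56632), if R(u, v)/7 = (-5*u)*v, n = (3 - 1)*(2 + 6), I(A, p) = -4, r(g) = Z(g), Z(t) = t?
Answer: 3360/7079 ≈ 0.47464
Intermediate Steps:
r(g) = g
n = 16 (n = 2*8 = 16)
h(Y) = -64 (h(Y) = -4*16 = -64)
R(u, v) = -35*u*v (R(u, v) = 7*((-5*u)*v) = 7*(-5*u*v) = -35*u*v)
R(r(-12), h(-13))/(-56632) = -35*(-12)*(-64)/(-56632) = -26880*(-1/56632) = 3360/7079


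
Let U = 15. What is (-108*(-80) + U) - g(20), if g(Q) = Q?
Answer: 8635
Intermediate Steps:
(-108*(-80) + U) - g(20) = (-108*(-80) + 15) - 1*20 = (8640 + 15) - 20 = 8655 - 20 = 8635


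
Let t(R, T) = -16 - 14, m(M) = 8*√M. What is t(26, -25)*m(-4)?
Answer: -480*I ≈ -480.0*I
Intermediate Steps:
t(R, T) = -30
t(26, -25)*m(-4) = -240*√(-4) = -240*2*I = -480*I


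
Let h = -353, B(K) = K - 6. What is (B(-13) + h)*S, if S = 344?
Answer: -127968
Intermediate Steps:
B(K) = -6 + K
(B(-13) + h)*S = ((-6 - 13) - 353)*344 = (-19 - 353)*344 = -372*344 = -127968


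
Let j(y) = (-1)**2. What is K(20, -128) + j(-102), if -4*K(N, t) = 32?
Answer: -7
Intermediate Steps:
K(N, t) = -8 (K(N, t) = -1/4*32 = -8)
j(y) = 1
K(20, -128) + j(-102) = -8 + 1 = -7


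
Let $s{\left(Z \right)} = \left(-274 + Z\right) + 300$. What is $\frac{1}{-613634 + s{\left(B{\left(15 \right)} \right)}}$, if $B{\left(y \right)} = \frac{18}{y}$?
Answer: $- \frac{5}{3068034} \approx -1.6297 \cdot 10^{-6}$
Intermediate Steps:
$s{\left(Z \right)} = 26 + Z$
$\frac{1}{-613634 + s{\left(B{\left(15 \right)} \right)}} = \frac{1}{-613634 + \left(26 + \frac{18}{15}\right)} = \frac{1}{-613634 + \left(26 + 18 \cdot \frac{1}{15}\right)} = \frac{1}{-613634 + \left(26 + \frac{6}{5}\right)} = \frac{1}{-613634 + \frac{136}{5}} = \frac{1}{- \frac{3068034}{5}} = - \frac{5}{3068034}$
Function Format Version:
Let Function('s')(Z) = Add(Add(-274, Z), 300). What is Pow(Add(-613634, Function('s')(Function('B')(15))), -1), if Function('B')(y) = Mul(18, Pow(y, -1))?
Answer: Rational(-5, 3068034) ≈ -1.6297e-6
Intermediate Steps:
Function('s')(Z) = Add(26, Z)
Pow(Add(-613634, Function('s')(Function('B')(15))), -1) = Pow(Add(-613634, Add(26, Mul(18, Pow(15, -1)))), -1) = Pow(Add(-613634, Add(26, Mul(18, Rational(1, 15)))), -1) = Pow(Add(-613634, Add(26, Rational(6, 5))), -1) = Pow(Add(-613634, Rational(136, 5)), -1) = Pow(Rational(-3068034, 5), -1) = Rational(-5, 3068034)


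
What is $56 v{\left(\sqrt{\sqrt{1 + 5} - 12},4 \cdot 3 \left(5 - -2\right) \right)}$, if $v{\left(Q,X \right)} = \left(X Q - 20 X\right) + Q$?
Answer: $-94080 + 4760 i \sqrt{12 - \sqrt{6}} \approx -94080.0 + 14710.0 i$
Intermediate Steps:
$v{\left(Q,X \right)} = Q - 20 X + Q X$ ($v{\left(Q,X \right)} = \left(Q X - 20 X\right) + Q = \left(- 20 X + Q X\right) + Q = Q - 20 X + Q X$)
$56 v{\left(\sqrt{\sqrt{1 + 5} - 12},4 \cdot 3 \left(5 - -2\right) \right)} = 56 \left(\sqrt{\sqrt{1 + 5} - 12} - 20 \cdot 4 \cdot 3 \left(5 - -2\right) + \sqrt{\sqrt{1 + 5} - 12} \cdot 4 \cdot 3 \left(5 - -2\right)\right) = 56 \left(\sqrt{\sqrt{6} - 12} - 20 \cdot 12 \left(5 + 2\right) + \sqrt{\sqrt{6} - 12} \cdot 12 \left(5 + 2\right)\right) = 56 \left(\sqrt{-12 + \sqrt{6}} - 20 \cdot 12 \cdot 7 + \sqrt{-12 + \sqrt{6}} \cdot 12 \cdot 7\right) = 56 \left(\sqrt{-12 + \sqrt{6}} - 1680 + \sqrt{-12 + \sqrt{6}} \cdot 84\right) = 56 \left(\sqrt{-12 + \sqrt{6}} - 1680 + 84 \sqrt{-12 + \sqrt{6}}\right) = 56 \left(-1680 + 85 \sqrt{-12 + \sqrt{6}}\right) = -94080 + 4760 \sqrt{-12 + \sqrt{6}}$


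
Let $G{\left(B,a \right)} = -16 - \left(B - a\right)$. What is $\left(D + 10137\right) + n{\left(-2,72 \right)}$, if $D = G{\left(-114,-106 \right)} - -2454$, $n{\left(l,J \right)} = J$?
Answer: $12655$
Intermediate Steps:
$G{\left(B,a \right)} = -16 + a - B$
$D = 2446$ ($D = \left(-16 - 106 - -114\right) - -2454 = \left(-16 - 106 + 114\right) + 2454 = -8 + 2454 = 2446$)
$\left(D + 10137\right) + n{\left(-2,72 \right)} = \left(2446 + 10137\right) + 72 = 12583 + 72 = 12655$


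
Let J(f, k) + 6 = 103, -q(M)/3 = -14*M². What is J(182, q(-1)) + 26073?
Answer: 26170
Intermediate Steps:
q(M) = 42*M² (q(M) = -(-42)*M² = 42*M²)
J(f, k) = 97 (J(f, k) = -6 + 103 = 97)
J(182, q(-1)) + 26073 = 97 + 26073 = 26170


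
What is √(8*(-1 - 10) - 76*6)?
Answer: 4*I*√34 ≈ 23.324*I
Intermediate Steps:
√(8*(-1 - 10) - 76*6) = √(8*(-11) - 456) = √(-88 - 456) = √(-544) = 4*I*√34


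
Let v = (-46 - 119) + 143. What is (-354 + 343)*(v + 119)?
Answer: -1067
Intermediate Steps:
v = -22 (v = -165 + 143 = -22)
(-354 + 343)*(v + 119) = (-354 + 343)*(-22 + 119) = -11*97 = -1067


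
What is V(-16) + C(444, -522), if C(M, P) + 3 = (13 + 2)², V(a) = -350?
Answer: -128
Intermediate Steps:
C(M, P) = 222 (C(M, P) = -3 + (13 + 2)² = -3 + 15² = -3 + 225 = 222)
V(-16) + C(444, -522) = -350 + 222 = -128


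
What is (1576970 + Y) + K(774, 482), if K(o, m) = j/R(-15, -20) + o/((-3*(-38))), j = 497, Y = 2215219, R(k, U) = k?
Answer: 1080766357/285 ≈ 3.7922e+6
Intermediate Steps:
K(o, m) = -497/15 + o/114 (K(o, m) = 497/(-15) + o/((-3*(-38))) = 497*(-1/15) + o/114 = -497/15 + o*(1/114) = -497/15 + o/114)
(1576970 + Y) + K(774, 482) = (1576970 + 2215219) + (-497/15 + (1/114)*774) = 3792189 + (-497/15 + 129/19) = 3792189 - 7508/285 = 1080766357/285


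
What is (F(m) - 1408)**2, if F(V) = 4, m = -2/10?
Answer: 1971216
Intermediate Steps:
m = -1/5 (m = -2*1/10 = -1/5 ≈ -0.20000)
(F(m) - 1408)**2 = (4 - 1408)**2 = (-1404)**2 = 1971216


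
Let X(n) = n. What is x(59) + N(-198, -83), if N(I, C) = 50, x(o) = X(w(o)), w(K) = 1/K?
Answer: 2951/59 ≈ 50.017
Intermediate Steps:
x(o) = 1/o
x(59) + N(-198, -83) = 1/59 + 50 = 2951/59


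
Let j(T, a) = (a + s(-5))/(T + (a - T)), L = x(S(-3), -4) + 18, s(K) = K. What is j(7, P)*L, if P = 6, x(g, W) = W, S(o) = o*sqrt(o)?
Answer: 7/3 ≈ 2.3333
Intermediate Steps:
S(o) = o**(3/2)
L = 14 (L = -4 + 18 = 14)
j(T, a) = (-5 + a)/a (j(T, a) = (a - 5)/(T + (a - T)) = (-5 + a)/a)
j(7, P)*L = ((-5 + 6)/6)*14 = ((1/6)*1)*14 = (1/6)*14 = 7/3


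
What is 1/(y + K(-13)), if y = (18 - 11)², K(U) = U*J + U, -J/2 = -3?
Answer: -1/42 ≈ -0.023810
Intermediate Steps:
J = 6 (J = -2*(-3) = 6)
K(U) = 7*U (K(U) = U*6 + U = 6*U + U = 7*U)
y = 49 (y = 7² = 49)
1/(y + K(-13)) = 1/(49 + 7*(-13)) = 1/(49 - 91) = 1/(-42) = -1/42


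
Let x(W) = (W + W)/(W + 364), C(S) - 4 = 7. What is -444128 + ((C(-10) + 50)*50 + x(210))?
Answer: -18084168/41 ≈ -4.4108e+5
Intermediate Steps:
C(S) = 11 (C(S) = 4 + 7 = 11)
x(W) = 2*W/(364 + W) (x(W) = (2*W)/(364 + W) = 2*W/(364 + W))
-444128 + ((C(-10) + 50)*50 + x(210)) = -444128 + ((11 + 50)*50 + 2*210/(364 + 210)) = -444128 + (61*50 + 2*210/574) = -444128 + (3050 + 2*210*(1/574)) = -444128 + (3050 + 30/41) = -444128 + 125080/41 = -18084168/41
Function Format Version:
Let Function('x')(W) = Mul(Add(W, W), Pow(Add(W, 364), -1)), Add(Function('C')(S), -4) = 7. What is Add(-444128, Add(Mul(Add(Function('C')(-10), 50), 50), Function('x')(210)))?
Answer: Rational(-18084168, 41) ≈ -4.4108e+5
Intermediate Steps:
Function('C')(S) = 11 (Function('C')(S) = Add(4, 7) = 11)
Function('x')(W) = Mul(2, W, Pow(Add(364, W), -1)) (Function('x')(W) = Mul(Mul(2, W), Pow(Add(364, W), -1)) = Mul(2, W, Pow(Add(364, W), -1)))
Add(-444128, Add(Mul(Add(Function('C')(-10), 50), 50), Function('x')(210))) = Add(-444128, Add(Mul(Add(11, 50), 50), Mul(2, 210, Pow(Add(364, 210), -1)))) = Add(-444128, Add(Mul(61, 50), Mul(2, 210, Pow(574, -1)))) = Add(-444128, Add(3050, Mul(2, 210, Rational(1, 574)))) = Add(-444128, Add(3050, Rational(30, 41))) = Add(-444128, Rational(125080, 41)) = Rational(-18084168, 41)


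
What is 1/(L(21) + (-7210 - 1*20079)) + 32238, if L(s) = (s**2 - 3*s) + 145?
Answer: 862882307/26766 ≈ 32238.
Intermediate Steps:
L(s) = 145 + s**2 - 3*s
1/(L(21) + (-7210 - 1*20079)) + 32238 = 1/((145 + 21**2 - 3*21) + (-7210 - 1*20079)) + 32238 = 1/((145 + 441 - 63) + (-7210 - 20079)) + 32238 = 1/(523 - 27289) + 32238 = 1/(-26766) + 32238 = -1/26766 + 32238 = 862882307/26766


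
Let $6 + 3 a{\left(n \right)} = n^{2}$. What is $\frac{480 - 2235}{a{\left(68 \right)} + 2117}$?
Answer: $- \frac{5265}{10969} \approx -0.47999$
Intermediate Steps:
$a{\left(n \right)} = -2 + \frac{n^{2}}{3}$
$\frac{480 - 2235}{a{\left(68 \right)} + 2117} = \frac{480 - 2235}{\left(-2 + \frac{68^{2}}{3}\right) + 2117} = - \frac{1755}{\left(-2 + \frac{1}{3} \cdot 4624\right) + 2117} = - \frac{1755}{\left(-2 + \frac{4624}{3}\right) + 2117} = - \frac{1755}{\frac{4618}{3} + 2117} = - \frac{1755}{\frac{10969}{3}} = \left(-1755\right) \frac{3}{10969} = - \frac{5265}{10969}$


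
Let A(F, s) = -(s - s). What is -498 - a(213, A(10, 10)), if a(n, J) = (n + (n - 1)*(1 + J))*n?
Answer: -91023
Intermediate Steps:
A(F, s) = 0 (A(F, s) = -1*0 = 0)
a(n, J) = n*(n + (1 + J)*(-1 + n)) (a(n, J) = (n + (-1 + n)*(1 + J))*n = (n + (1 + J)*(-1 + n))*n = n*(n + (1 + J)*(-1 + n)))
-498 - a(213, A(10, 10)) = -498 - 213*(-1 - 1*0 + 2*213 + 0*213) = -498 - 213*(-1 + 0 + 426 + 0) = -498 - 213*425 = -498 - 1*90525 = -498 - 90525 = -91023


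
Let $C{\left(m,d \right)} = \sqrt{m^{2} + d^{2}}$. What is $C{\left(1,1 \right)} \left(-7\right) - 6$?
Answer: $-6 - 7 \sqrt{2} \approx -15.899$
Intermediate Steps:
$C{\left(m,d \right)} = \sqrt{d^{2} + m^{2}}$
$C{\left(1,1 \right)} \left(-7\right) - 6 = \sqrt{1^{2} + 1^{2}} \left(-7\right) - 6 = \sqrt{1 + 1} \left(-7\right) - 6 = \sqrt{2} \left(-7\right) - 6 = - 7 \sqrt{2} - 6 = -6 - 7 \sqrt{2}$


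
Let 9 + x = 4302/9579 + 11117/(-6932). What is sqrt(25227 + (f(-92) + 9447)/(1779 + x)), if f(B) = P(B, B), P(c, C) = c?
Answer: sqrt(38676871469691315169227143)/39151404427 ≈ 158.85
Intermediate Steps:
x = -224760977/22133876 (x = -9 + (4302/9579 + 11117/(-6932)) = -9 + (4302*(1/9579) + 11117*(-1/6932)) = -9 + (1434/3193 - 11117/6932) = -9 - 25556093/22133876 = -224760977/22133876 ≈ -10.155)
f(B) = B
sqrt(25227 + (f(-92) + 9447)/(1779 + x)) = sqrt(25227 + (-92 + 9447)/(1779 - 224760977/22133876)) = sqrt(25227 + 9355/(39151404427/22133876)) = sqrt(25227 + 9355*(22133876/39151404427)) = sqrt(25227 + 207062409980/39151404427) = sqrt(987879541889909/39151404427) = sqrt(38676871469691315169227143)/39151404427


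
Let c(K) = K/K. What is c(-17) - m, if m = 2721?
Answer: -2720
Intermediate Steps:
c(K) = 1
c(-17) - m = 1 - 1*2721 = 1 - 2721 = -2720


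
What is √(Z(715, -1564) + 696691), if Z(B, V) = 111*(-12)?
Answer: 7*√14191 ≈ 833.88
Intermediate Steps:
Z(B, V) = -1332
√(Z(715, -1564) + 696691) = √(-1332 + 696691) = √695359 = 7*√14191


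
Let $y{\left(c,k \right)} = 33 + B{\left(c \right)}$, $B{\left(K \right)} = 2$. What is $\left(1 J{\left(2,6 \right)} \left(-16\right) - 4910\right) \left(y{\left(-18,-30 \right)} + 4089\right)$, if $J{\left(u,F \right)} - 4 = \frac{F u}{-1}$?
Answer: $-19720968$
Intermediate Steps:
$J{\left(u,F \right)} = 4 - F u$ ($J{\left(u,F \right)} = 4 + \frac{F u}{-1} = 4 + F u \left(-1\right) = 4 - F u$)
$y{\left(c,k \right)} = 35$ ($y{\left(c,k \right)} = 33 + 2 = 35$)
$\left(1 J{\left(2,6 \right)} \left(-16\right) - 4910\right) \left(y{\left(-18,-30 \right)} + 4089\right) = \left(1 \left(4 - 6 \cdot 2\right) \left(-16\right) - 4910\right) \left(35 + 4089\right) = \left(1 \left(4 - 12\right) \left(-16\right) - 4910\right) 4124 = \left(1 \left(-8\right) \left(-16\right) - 4910\right) 4124 = \left(\left(-8\right) \left(-16\right) - 4910\right) 4124 = \left(128 - 4910\right) 4124 = \left(-4782\right) 4124 = -19720968$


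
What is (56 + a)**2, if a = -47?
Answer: 81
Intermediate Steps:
(56 + a)**2 = (56 - 47)**2 = 9**2 = 81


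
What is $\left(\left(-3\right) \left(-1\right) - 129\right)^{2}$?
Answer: $15876$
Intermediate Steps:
$\left(\left(-3\right) \left(-1\right) - 129\right)^{2} = \left(3 - 129\right)^{2} = \left(-126\right)^{2} = 15876$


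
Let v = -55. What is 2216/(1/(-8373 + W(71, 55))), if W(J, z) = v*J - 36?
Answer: -27287824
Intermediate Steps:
W(J, z) = -36 - 55*J (W(J, z) = -55*J - 36 = -36 - 55*J)
2216/(1/(-8373 + W(71, 55))) = 2216/(1/(-8373 + (-36 - 55*71))) = 2216/(1/(-8373 + (-36 - 3905))) = 2216/(1/(-8373 - 3941)) = 2216/(1/(-12314)) = 2216/(-1/12314) = 2216*(-12314) = -27287824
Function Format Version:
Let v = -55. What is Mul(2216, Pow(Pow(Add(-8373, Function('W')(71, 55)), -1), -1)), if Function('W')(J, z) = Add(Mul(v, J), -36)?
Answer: -27287824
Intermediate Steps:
Function('W')(J, z) = Add(-36, Mul(-55, J)) (Function('W')(J, z) = Add(Mul(-55, J), -36) = Add(-36, Mul(-55, J)))
Mul(2216, Pow(Pow(Add(-8373, Function('W')(71, 55)), -1), -1)) = Mul(2216, Pow(Pow(Add(-8373, Add(-36, Mul(-55, 71))), -1), -1)) = Mul(2216, Pow(Pow(Add(-8373, Add(-36, -3905)), -1), -1)) = Mul(2216, Pow(Pow(Add(-8373, -3941), -1), -1)) = Mul(2216, Pow(Pow(-12314, -1), -1)) = Mul(2216, Pow(Rational(-1, 12314), -1)) = Mul(2216, -12314) = -27287824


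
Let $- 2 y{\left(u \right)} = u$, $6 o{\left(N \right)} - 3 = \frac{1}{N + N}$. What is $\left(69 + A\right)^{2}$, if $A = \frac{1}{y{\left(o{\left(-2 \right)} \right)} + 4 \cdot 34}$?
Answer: $\frac{202248977841}{42471289} \approx 4762.0$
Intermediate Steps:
$o{\left(N \right)} = \frac{1}{2} + \frac{1}{12 N}$ ($o{\left(N \right)} = \frac{1}{2} + \frac{1}{6 \left(N + N\right)} = \frac{1}{2} + \frac{1}{6 \cdot 2 N} = \frac{1}{2} + \frac{\frac{1}{2} \frac{1}{N}}{6} = \frac{1}{2} + \frac{1}{12 N}$)
$y{\left(u \right)} = - \frac{u}{2}$
$A = \frac{48}{6517}$ ($A = \frac{1}{- \frac{\frac{1}{12} \frac{1}{-2} \left(1 + 6 \left(-2\right)\right)}{2} + 4 \cdot 34} = \frac{1}{- \frac{\frac{1}{12} \left(- \frac{1}{2}\right) \left(1 - 12\right)}{2} + 136} = \frac{1}{- \frac{\frac{1}{12} \left(- \frac{1}{2}\right) \left(-11\right)}{2} + 136} = \frac{1}{\left(- \frac{1}{2}\right) \frac{11}{24} + 136} = \frac{1}{- \frac{11}{48} + 136} = \frac{1}{\frac{6517}{48}} = \frac{48}{6517} \approx 0.0073654$)
$\left(69 + A\right)^{2} = \left(69 + \frac{48}{6517}\right)^{2} = \left(\frac{449721}{6517}\right)^{2} = \frac{202248977841}{42471289}$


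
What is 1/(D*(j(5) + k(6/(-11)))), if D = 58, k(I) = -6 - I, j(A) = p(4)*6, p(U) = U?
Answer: 11/11832 ≈ 0.00092968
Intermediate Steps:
j(A) = 24 (j(A) = 4*6 = 24)
1/(D*(j(5) + k(6/(-11)))) = 1/(58*(24 + (-6 - 6/(-11)))) = 1/(58*(24 + (-6 - 6*(-1)/11))) = 1/(58*(24 + (-6 - 1*(-6/11)))) = 1/(58*(24 + (-6 + 6/11))) = 1/(58*(24 - 60/11)) = 1/(58*(204/11)) = 1/(11832/11) = 11/11832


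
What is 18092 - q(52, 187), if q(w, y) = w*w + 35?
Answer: 15353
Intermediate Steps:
q(w, y) = 35 + w² (q(w, y) = w² + 35 = 35 + w²)
18092 - q(52, 187) = 18092 - (35 + 52²) = 18092 - (35 + 2704) = 18092 - 1*2739 = 18092 - 2739 = 15353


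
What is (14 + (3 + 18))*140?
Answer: 4900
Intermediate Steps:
(14 + (3 + 18))*140 = (14 + 21)*140 = 35*140 = 4900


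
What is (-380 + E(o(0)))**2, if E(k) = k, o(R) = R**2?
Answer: 144400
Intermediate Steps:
(-380 + E(o(0)))**2 = (-380 + 0**2)**2 = (-380 + 0)**2 = (-380)**2 = 144400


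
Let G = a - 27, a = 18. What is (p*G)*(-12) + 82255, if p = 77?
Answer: 90571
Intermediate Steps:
G = -9 (G = 18 - 27 = -9)
(p*G)*(-12) + 82255 = (77*(-9))*(-12) + 82255 = -693*(-12) + 82255 = 8316 + 82255 = 90571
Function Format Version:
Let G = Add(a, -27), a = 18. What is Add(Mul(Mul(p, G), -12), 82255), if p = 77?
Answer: 90571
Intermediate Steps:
G = -9 (G = Add(18, -27) = -9)
Add(Mul(Mul(p, G), -12), 82255) = Add(Mul(Mul(77, -9), -12), 82255) = Add(Mul(-693, -12), 82255) = Add(8316, 82255) = 90571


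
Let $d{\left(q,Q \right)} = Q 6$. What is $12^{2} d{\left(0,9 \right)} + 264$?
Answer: $8040$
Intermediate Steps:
$d{\left(q,Q \right)} = 6 Q$
$12^{2} d{\left(0,9 \right)} + 264 = 12^{2} \cdot 6 \cdot 9 + 264 = 144 \cdot 54 + 264 = 7776 + 264 = 8040$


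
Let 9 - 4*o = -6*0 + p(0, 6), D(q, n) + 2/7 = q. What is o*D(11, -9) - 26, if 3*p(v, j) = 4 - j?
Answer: -3/28 ≈ -0.10714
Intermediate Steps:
p(v, j) = 4/3 - j/3 (p(v, j) = (4 - j)/3 = 4/3 - j/3)
D(q, n) = -2/7 + q
o = 29/12 (o = 9/4 - (-6*0 + (4/3 - ⅓*6))/4 = 9/4 - (0 + (4/3 - 2))/4 = 9/4 - (0 - ⅔)/4 = 9/4 - ¼*(-⅔) = 9/4 + ⅙ = 29/12 ≈ 2.4167)
o*D(11, -9) - 26 = 29*(-2/7 + 11)/12 - 26 = (29/12)*(75/7) - 26 = 725/28 - 26 = -3/28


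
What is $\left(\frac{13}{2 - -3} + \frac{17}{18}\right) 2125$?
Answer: $\frac{135575}{18} \approx 7531.9$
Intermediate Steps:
$\left(\frac{13}{2 - -3} + \frac{17}{18}\right) 2125 = \left(\frac{13}{2 + 3} + 17 \cdot \frac{1}{18}\right) 2125 = \left(\frac{13}{5} + \frac{17}{18}\right) 2125 = \frac{319}{90} \cdot 2125 = \frac{135575}{18}$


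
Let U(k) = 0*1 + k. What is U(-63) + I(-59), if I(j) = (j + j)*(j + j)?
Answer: 13861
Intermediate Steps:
U(k) = k (U(k) = 0 + k = k)
I(j) = 4*j**2 (I(j) = (2*j)*(2*j) = 4*j**2)
U(-63) + I(-59) = -63 + 4*(-59)**2 = -63 + 4*3481 = -63 + 13924 = 13861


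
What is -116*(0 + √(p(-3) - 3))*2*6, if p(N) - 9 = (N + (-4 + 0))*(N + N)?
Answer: -5568*√3 ≈ -9644.1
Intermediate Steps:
p(N) = 9 + 2*N*(-4 + N) (p(N) = 9 + (N + (-4 + 0))*(N + N) = 9 + (N - 4)*(2*N) = 9 + (-4 + N)*(2*N) = 9 + 2*N*(-4 + N))
-116*(0 + √(p(-3) - 3))*2*6 = -116*(0 + √((9 - 8*(-3) + 2*(-3)²) - 3))*2*6 = -116*(0 + √((9 + 24 + 2*9) - 3))*2*6 = -116*(0 + √((9 + 24 + 18) - 3))*2*6 = -116*(0 + √(51 - 3))*2*6 = -116*(0 + √48)*2*6 = -116*(0 + 4*√3)*2*6 = -116*(4*√3)*2*6 = -116*8*√3*6 = -5568*√3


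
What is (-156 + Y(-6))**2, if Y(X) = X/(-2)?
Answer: 23409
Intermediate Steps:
Y(X) = -X/2 (Y(X) = X*(-1/2) = -X/2)
(-156 + Y(-6))**2 = (-156 - 1/2*(-6))**2 = (-156 + 3)**2 = (-153)**2 = 23409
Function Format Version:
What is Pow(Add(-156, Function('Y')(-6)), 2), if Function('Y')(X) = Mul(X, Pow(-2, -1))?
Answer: 23409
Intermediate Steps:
Function('Y')(X) = Mul(Rational(-1, 2), X) (Function('Y')(X) = Mul(X, Rational(-1, 2)) = Mul(Rational(-1, 2), X))
Pow(Add(-156, Function('Y')(-6)), 2) = Pow(Add(-156, Mul(Rational(-1, 2), -6)), 2) = Pow(Add(-156, 3), 2) = Pow(-153, 2) = 23409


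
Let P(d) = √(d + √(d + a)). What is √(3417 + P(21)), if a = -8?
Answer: √(3417 + √(21 + √13)) ≈ 58.497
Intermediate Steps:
P(d) = √(d + √(-8 + d)) (P(d) = √(d + √(d - 8)) = √(d + √(-8 + d)))
√(3417 + P(21)) = √(3417 + √(21 + √(-8 + 21))) = √(3417 + √(21 + √13))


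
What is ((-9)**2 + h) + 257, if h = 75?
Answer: 413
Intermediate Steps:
((-9)**2 + h) + 257 = ((-9)**2 + 75) + 257 = (81 + 75) + 257 = 156 + 257 = 413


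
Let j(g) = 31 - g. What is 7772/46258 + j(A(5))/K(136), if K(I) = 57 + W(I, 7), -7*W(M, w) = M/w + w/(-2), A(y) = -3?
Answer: 97906446/124040827 ≈ 0.78931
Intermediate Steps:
W(M, w) = w/14 - M/(7*w) (W(M, w) = -(M/w + w/(-2))/7 = -(M/w + w*(-½))/7 = -(M/w - w/2)/7 = -(-w/2 + M/w)/7 = w/14 - M/(7*w))
K(I) = 115/2 - I/49 (K(I) = 57 + ((1/14)*7 - ⅐*I/7) = 57 + (½ - ⅐*I*⅐) = 57 + (½ - I/49) = 115/2 - I/49)
7772/46258 + j(A(5))/K(136) = 7772/46258 + (31 - 1*(-3))/(115/2 - 1/49*136) = 7772*(1/46258) + (31 + 3)/(115/2 - 136/49) = 3886/23129 + 34/(5363/98) = 3886/23129 + 34*(98/5363) = 3886/23129 + 3332/5363 = 97906446/124040827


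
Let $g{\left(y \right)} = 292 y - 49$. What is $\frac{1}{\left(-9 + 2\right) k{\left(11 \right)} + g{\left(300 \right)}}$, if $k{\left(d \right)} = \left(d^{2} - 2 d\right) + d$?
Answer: $\frac{1}{86781} \approx 1.1523 \cdot 10^{-5}$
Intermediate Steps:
$k{\left(d \right)} = d^{2} - d$
$g{\left(y \right)} = -49 + 292 y$
$\frac{1}{\left(-9 + 2\right) k{\left(11 \right)} + g{\left(300 \right)}} = \frac{1}{\left(-9 + 2\right) 11 \left(-1 + 11\right) + \left(-49 + 292 \cdot 300\right)} = \frac{1}{- 7 \cdot 11 \cdot 10 + \left(-49 + 87600\right)} = \frac{1}{\left(-7\right) 110 + 87551} = \frac{1}{-770 + 87551} = \frac{1}{86781}$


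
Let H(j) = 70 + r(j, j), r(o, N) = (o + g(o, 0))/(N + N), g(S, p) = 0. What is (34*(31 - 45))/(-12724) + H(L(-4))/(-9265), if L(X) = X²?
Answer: 1756549/58943930 ≈ 0.029800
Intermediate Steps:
r(o, N) = o/(2*N) (r(o, N) = (o + 0)/(N + N) = o/((2*N)) = o*(1/(2*N)) = o/(2*N))
H(j) = 141/2 (H(j) = 70 + j/(2*j) = 70 + ½ = 141/2)
(34*(31 - 45))/(-12724) + H(L(-4))/(-9265) = (34*(31 - 45))/(-12724) + (141/2)/(-9265) = (34*(-14))*(-1/12724) + (141/2)*(-1/9265) = -476*(-1/12724) - 141/18530 = 119/3181 - 141/18530 = 1756549/58943930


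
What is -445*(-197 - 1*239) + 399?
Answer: 194419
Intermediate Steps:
-445*(-197 - 1*239) + 399 = -445*(-197 - 239) + 399 = -445*(-436) + 399 = 194020 + 399 = 194419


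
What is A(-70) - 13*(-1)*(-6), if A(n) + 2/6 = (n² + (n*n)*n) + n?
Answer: -1014745/3 ≈ -3.3825e+5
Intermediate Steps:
A(n) = -⅓ + n + n² + n³ (A(n) = -⅓ + ((n² + (n*n)*n) + n) = -⅓ + ((n² + n²*n) + n) = -⅓ + ((n² + n³) + n) = -⅓ + (n + n² + n³) = -⅓ + n + n² + n³)
A(-70) - 13*(-1)*(-6) = (-⅓ - 70 + (-70)² + (-70)³) - 13*(-1)*(-6) = (-⅓ - 70 + 4900 - 343000) + 13*(-6) = -1014511/3 - 78 = -1014745/3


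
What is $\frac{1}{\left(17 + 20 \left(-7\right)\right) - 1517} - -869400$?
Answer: $\frac{1425815999}{1640} \approx 8.694 \cdot 10^{5}$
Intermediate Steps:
$\frac{1}{\left(17 + 20 \left(-7\right)\right) - 1517} - -869400 = \frac{1}{\left(17 - 140\right) - 1517} + 869400 = \frac{1}{-123 - 1517} + 869400 = \frac{1}{-1640} + 869400 = - \frac{1}{1640} + 869400 = \frac{1425815999}{1640}$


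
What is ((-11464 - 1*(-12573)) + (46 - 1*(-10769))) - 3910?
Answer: 8014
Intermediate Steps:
((-11464 - 1*(-12573)) + (46 - 1*(-10769))) - 3910 = ((-11464 + 12573) + (46 + 10769)) - 3910 = (1109 + 10815) - 3910 = 11924 - 3910 = 8014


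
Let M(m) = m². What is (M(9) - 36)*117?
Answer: 5265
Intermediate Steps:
(M(9) - 36)*117 = (9² - 36)*117 = (81 - 36)*117 = 45*117 = 5265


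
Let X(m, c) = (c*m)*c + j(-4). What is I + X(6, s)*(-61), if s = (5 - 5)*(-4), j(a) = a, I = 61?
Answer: 305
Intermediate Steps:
s = 0 (s = 0*(-4) = 0)
X(m, c) = -4 + m*c² (X(m, c) = (c*m)*c - 4 = m*c² - 4 = -4 + m*c²)
I + X(6, s)*(-61) = 61 + (-4 + 6*0²)*(-61) = 61 + (-4 + 6*0)*(-61) = 61 + (-4 + 0)*(-61) = 61 - 4*(-61) = 61 + 244 = 305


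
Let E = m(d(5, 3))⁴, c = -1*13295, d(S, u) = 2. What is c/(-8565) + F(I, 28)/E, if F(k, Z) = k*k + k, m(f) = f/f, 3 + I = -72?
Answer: 9509809/1713 ≈ 5551.6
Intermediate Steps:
I = -75 (I = -3 - 72 = -75)
m(f) = 1
F(k, Z) = k + k² (F(k, Z) = k² + k = k + k²)
c = -13295
E = 1 (E = 1⁴ = 1)
c/(-8565) + F(I, 28)/E = -13295/(-8565) - 75*(1 - 75)/1 = -13295*(-1/8565) - 75*(-74)*1 = 2659/1713 + 5550*1 = 2659/1713 + 5550 = 9509809/1713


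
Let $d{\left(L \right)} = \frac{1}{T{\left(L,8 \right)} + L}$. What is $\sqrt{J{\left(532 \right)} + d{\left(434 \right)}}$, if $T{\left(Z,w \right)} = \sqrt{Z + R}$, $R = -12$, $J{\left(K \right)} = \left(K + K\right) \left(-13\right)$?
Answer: $\frac{\sqrt{-6003087 - 13832 \sqrt{422}}}{\sqrt{434 + \sqrt{422}}} \approx 117.61 i$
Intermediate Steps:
$J{\left(K \right)} = - 26 K$ ($J{\left(K \right)} = 2 K \left(-13\right) = - 26 K$)
$T{\left(Z,w \right)} = \sqrt{-12 + Z}$ ($T{\left(Z,w \right)} = \sqrt{Z - 12} = \sqrt{-12 + Z}$)
$d{\left(L \right)} = \frac{1}{L + \sqrt{-12 + L}}$ ($d{\left(L \right)} = \frac{1}{\sqrt{-12 + L} + L} = \frac{1}{L + \sqrt{-12 + L}}$)
$\sqrt{J{\left(532 \right)} + d{\left(434 \right)}} = \sqrt{\left(-26\right) 532 + \frac{1}{434 + \sqrt{-12 + 434}}} = \sqrt{-13832 + \frac{1}{434 + \sqrt{422}}}$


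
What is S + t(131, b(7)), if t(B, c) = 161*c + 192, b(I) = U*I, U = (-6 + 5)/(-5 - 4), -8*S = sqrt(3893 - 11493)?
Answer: 2855/9 - 5*I*sqrt(19)/2 ≈ 317.22 - 10.897*I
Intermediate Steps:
S = -5*I*sqrt(19)/2 (S = -sqrt(3893 - 11493)/8 = -5*I*sqrt(19)/2 ≈ -10.897*I)
U = 1/9 (U = -1/(-9) = -1*(-1/9) = 1/9 ≈ 0.11111)
b(I) = I/9
t(B, c) = 192 + 161*c
S + t(131, b(7)) = -5*I*sqrt(19)/2 + (192 + 161*((1/9)*7)) = -5*I*sqrt(19)/2 + (192 + 161*(7/9)) = -5*I*sqrt(19)/2 + (192 + 1127/9) = -5*I*sqrt(19)/2 + 2855/9 = 2855/9 - 5*I*sqrt(19)/2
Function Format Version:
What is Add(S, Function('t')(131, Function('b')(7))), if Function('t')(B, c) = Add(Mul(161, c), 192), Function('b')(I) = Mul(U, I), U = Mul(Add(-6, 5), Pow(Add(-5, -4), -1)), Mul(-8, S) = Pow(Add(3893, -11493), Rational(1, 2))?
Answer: Add(Rational(2855, 9), Mul(Rational(-5, 2), I, Pow(19, Rational(1, 2)))) ≈ Add(317.22, Mul(-10.897, I))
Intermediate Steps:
S = Mul(Rational(-5, 2), I, Pow(19, Rational(1, 2))) (S = Mul(Rational(-1, 8), Pow(Add(3893, -11493), Rational(1, 2))) = Mul(Rational(-1, 8), Pow(-7600, Rational(1, 2))) = Mul(Rational(-1, 8), Mul(20, I, Pow(19, Rational(1, 2)))) = Mul(Rational(-5, 2), I, Pow(19, Rational(1, 2))) ≈ Mul(-10.897, I))
U = Rational(1, 9) (U = Mul(-1, Pow(-9, -1)) = Mul(-1, Rational(-1, 9)) = Rational(1, 9) ≈ 0.11111)
Function('b')(I) = Mul(Rational(1, 9), I)
Function('t')(B, c) = Add(192, Mul(161, c))
Add(S, Function('t')(131, Function('b')(7))) = Add(Mul(Rational(-5, 2), I, Pow(19, Rational(1, 2))), Add(192, Mul(161, Mul(Rational(1, 9), 7)))) = Add(Mul(Rational(-5, 2), I, Pow(19, Rational(1, 2))), Add(192, Mul(161, Rational(7, 9)))) = Add(Mul(Rational(-5, 2), I, Pow(19, Rational(1, 2))), Add(192, Rational(1127, 9))) = Add(Mul(Rational(-5, 2), I, Pow(19, Rational(1, 2))), Rational(2855, 9)) = Add(Rational(2855, 9), Mul(Rational(-5, 2), I, Pow(19, Rational(1, 2))))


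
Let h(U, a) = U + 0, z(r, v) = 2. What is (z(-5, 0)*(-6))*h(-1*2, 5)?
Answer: 24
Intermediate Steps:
h(U, a) = U
(z(-5, 0)*(-6))*h(-1*2, 5) = (2*(-6))*(-1*2) = -12*(-2) = 24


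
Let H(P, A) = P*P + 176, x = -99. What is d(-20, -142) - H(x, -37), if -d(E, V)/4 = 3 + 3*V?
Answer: -8285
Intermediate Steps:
d(E, V) = -12 - 12*V (d(E, V) = -4*(3 + 3*V) = -12 - 12*V)
H(P, A) = 176 + P² (H(P, A) = P² + 176 = 176 + P²)
d(-20, -142) - H(x, -37) = (-12 - 12*(-142)) - (176 + (-99)²) = (-12 + 1704) - (176 + 9801) = 1692 - 1*9977 = 1692 - 9977 = -8285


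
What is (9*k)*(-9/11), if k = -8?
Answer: 648/11 ≈ 58.909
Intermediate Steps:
(9*k)*(-9/11) = (9*(-8))*(-9/11) = -(-648)/11 = -72*(-9/11) = 648/11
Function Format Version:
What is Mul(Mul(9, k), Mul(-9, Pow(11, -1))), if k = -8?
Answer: Rational(648, 11) ≈ 58.909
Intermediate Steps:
Mul(Mul(9, k), Mul(-9, Pow(11, -1))) = Mul(Mul(9, -8), Mul(-9, Pow(11, -1))) = Mul(-72, Mul(-9, Rational(1, 11))) = Mul(-72, Rational(-9, 11)) = Rational(648, 11)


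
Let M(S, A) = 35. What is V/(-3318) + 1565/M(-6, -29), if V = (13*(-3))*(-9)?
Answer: 49337/1106 ≈ 44.609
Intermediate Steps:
V = 351 (V = -39*(-9) = 351)
V/(-3318) + 1565/M(-6, -29) = 351/(-3318) + 1565/35 = 351*(-1/3318) + 1565*(1/35) = -117/1106 + 313/7 = 49337/1106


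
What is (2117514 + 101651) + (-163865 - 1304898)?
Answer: 750402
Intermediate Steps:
(2117514 + 101651) + (-163865 - 1304898) = 2219165 - 1468763 = 750402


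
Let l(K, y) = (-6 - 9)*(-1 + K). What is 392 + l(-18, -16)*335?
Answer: 95867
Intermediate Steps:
l(K, y) = 15 - 15*K (l(K, y) = -15*(-1 + K) = 15 - 15*K)
392 + l(-18, -16)*335 = 392 + (15 - 15*(-18))*335 = 392 + (15 + 270)*335 = 392 + 285*335 = 392 + 95475 = 95867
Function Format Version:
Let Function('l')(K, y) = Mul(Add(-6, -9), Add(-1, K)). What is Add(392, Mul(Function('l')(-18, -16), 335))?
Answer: 95867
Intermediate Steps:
Function('l')(K, y) = Add(15, Mul(-15, K)) (Function('l')(K, y) = Mul(-15, Add(-1, K)) = Add(15, Mul(-15, K)))
Add(392, Mul(Function('l')(-18, -16), 335)) = Add(392, Mul(Add(15, Mul(-15, -18)), 335)) = Add(392, Mul(Add(15, 270), 335)) = Add(392, Mul(285, 335)) = Add(392, 95475) = 95867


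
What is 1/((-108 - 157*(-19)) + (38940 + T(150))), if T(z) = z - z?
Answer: 1/41815 ≈ 2.3915e-5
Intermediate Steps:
T(z) = 0
1/((-108 - 157*(-19)) + (38940 + T(150))) = 1/((-108 - 157*(-19)) + (38940 + 0)) = 1/((-108 + 2983) + 38940) = 1/(2875 + 38940) = 1/41815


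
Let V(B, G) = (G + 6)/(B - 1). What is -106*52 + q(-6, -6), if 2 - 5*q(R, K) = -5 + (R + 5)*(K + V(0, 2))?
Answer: -27567/5 ≈ -5513.4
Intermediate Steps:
V(B, G) = (6 + G)/(-1 + B)
q(R, K) = 7/5 - (-8 + K)*(5 + R)/5 (q(R, K) = ⅖ - (-5 + (R + 5)*(K + (6 + 2)/(-1 + 0)))/5 = ⅖ - (-5 + (5 + R)*(K + 8/(-1)))/5 = ⅖ - (-5 + (5 + R)*(K - 1*8))/5 = ⅖ - (-5 + (5 + R)*(K - 8))/5 = ⅖ - (-5 + (5 + R)*(-8 + K))/5 = ⅖ - (-5 + (-8 + K)*(5 + R))/5 = ⅖ + (1 - (-8 + K)*(5 + R)/5) = 7/5 - (-8 + K)*(5 + R)/5)
-106*52 + q(-6, -6) = -106*52 + (47/5 - 1*(-6) + (8/5)*(-6) - ⅕*(-6)*(-6)) = -5512 + (47/5 + 6 - 48/5 - 36/5) = -5512 - 7/5 = -27567/5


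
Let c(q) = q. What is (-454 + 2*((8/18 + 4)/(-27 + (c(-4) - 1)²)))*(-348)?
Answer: 478616/3 ≈ 1.5954e+5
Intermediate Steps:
(-454 + 2*((8/18 + 4)/(-27 + (c(-4) - 1)²)))*(-348) = (-454 + 2*((8/18 + 4)/(-27 + (-4 - 1)²)))*(-348) = (-454 + 2*((8*(1/18) + 4)/(-27 + (-5)²)))*(-348) = (-454 + 2*((4/9 + 4)/(-27 + 25)))*(-348) = (-454 + 2*((40/9)/(-2)))*(-348) = (-454 + 2*((40/9)*(-½)))*(-348) = (-454 + 2*(-20/9))*(-348) = (-454 - 40/9)*(-348) = -4126/9*(-348) = 478616/3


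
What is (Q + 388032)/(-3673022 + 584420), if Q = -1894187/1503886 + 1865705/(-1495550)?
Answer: -7272761467900301/57889067770334955 ≈ -0.12563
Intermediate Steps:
Q = -281932949874/112456835365 (Q = -1894187*1/1503886 + 1865705*(-1/1495550) = -1894187/1503886 - 373141/299110 = -281932949874/112456835365 ≈ -2.5070)
(Q + 388032)/(-3673022 + 584420) = (-281932949874/112456835365 + 388032)/(-3673022 + 584420) = (43636568807401806/112456835365)/(-3088602) = (43636568807401806/112456835365)*(-1/3088602) = -7272761467900301/57889067770334955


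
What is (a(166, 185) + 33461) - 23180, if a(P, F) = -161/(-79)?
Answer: 812360/79 ≈ 10283.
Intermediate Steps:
a(P, F) = 161/79 (a(P, F) = -161*(-1/79) = 161/79)
(a(166, 185) + 33461) - 23180 = (161/79 + 33461) - 23180 = 2643580/79 - 23180 = 812360/79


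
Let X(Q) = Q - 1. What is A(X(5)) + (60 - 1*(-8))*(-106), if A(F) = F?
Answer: -7204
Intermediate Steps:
X(Q) = -1 + Q
A(X(5)) + (60 - 1*(-8))*(-106) = (-1 + 5) + (60 - 1*(-8))*(-106) = 4 + (60 + 8)*(-106) = 4 + 68*(-106) = 4 - 7208 = -7204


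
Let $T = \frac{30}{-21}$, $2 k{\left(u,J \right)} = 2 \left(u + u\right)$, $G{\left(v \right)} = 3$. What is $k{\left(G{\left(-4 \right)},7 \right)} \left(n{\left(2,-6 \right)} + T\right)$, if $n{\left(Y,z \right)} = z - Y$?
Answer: $- \frac{396}{7} \approx -56.571$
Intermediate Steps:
$k{\left(u,J \right)} = 2 u$ ($k{\left(u,J \right)} = \frac{2 \left(u + u\right)}{2} = \frac{2 \cdot 2 u}{2} = \frac{4 u}{2} = 2 u$)
$T = - \frac{10}{7}$ ($T = 30 \left(- \frac{1}{21}\right) = - \frac{10}{7} \approx -1.4286$)
$k{\left(G{\left(-4 \right)},7 \right)} \left(n{\left(2,-6 \right)} + T\right) = 2 \cdot 3 \left(\left(-6 - 2\right) - \frac{10}{7}\right) = 6 \left(\left(-6 - 2\right) - \frac{10}{7}\right) = 6 \left(-8 - \frac{10}{7}\right) = 6 \left(- \frac{66}{7}\right) = - \frac{396}{7}$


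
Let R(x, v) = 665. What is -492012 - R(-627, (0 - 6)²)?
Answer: -492677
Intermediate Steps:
-492012 - R(-627, (0 - 6)²) = -492012 - 1*665 = -492012 - 665 = -492677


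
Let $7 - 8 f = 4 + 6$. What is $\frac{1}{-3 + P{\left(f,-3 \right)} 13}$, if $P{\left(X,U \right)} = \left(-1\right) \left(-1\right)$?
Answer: $\frac{1}{10} \approx 0.1$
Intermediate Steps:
$f = - \frac{3}{8}$ ($f = \frac{7}{8} - \frac{4 + 6}{8} = \frac{7}{8} - \frac{5}{4} = - \frac{3}{8} \approx -0.375$)
$P{\left(X,U \right)} = 1$
$\frac{1}{-3 + P{\left(f,-3 \right)} 13} = \frac{1}{-3 + 1 \cdot 13} = \frac{1}{-3 + 13} = \frac{1}{10}$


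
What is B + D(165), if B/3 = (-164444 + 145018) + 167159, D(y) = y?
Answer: 443364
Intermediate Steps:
B = 443199 (B = 3*((-164444 + 145018) + 167159) = 3*(-19426 + 167159) = 3*147733 = 443199)
B + D(165) = 443199 + 165 = 443364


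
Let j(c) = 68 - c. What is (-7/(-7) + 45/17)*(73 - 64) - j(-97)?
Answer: -2247/17 ≈ -132.18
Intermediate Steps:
(-7/(-7) + 45/17)*(73 - 64) - j(-97) = (-7/(-7) + 45/17)*(73 - 64) - (68 - 1*(-97)) = (-7*(-⅐) + 45*(1/17))*9 - (68 + 97) = (1 + 45/17)*9 - 1*165 = (62/17)*9 - 165 = 558/17 - 165 = -2247/17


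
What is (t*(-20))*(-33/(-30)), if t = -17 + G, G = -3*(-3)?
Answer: 176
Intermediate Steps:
G = 9
t = -8 (t = -17 + 9 = -8)
(t*(-20))*(-33/(-30)) = (-8*(-20))*(-33/(-30)) = 160*(-33*(-1/30)) = 160*(11/10) = 176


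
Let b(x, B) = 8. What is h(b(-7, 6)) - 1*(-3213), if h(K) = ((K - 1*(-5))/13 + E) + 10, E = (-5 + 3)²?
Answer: 3228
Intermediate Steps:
E = 4 (E = (-2)² = 4)
h(K) = 187/13 + K/13 (h(K) = ((K - 1*(-5))/13 + 4) + 10 = ((K + 5)*(1/13) + 4) + 10 = ((5 + K)*(1/13) + 4) + 10 = ((5/13 + K/13) + 4) + 10 = (57/13 + K/13) + 10 = 187/13 + K/13)
h(b(-7, 6)) - 1*(-3213) = (187/13 + (1/13)*8) - 1*(-3213) = (187/13 + 8/13) + 3213 = 15 + 3213 = 3228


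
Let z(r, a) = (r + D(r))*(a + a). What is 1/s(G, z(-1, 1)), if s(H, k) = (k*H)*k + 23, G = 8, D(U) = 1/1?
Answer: 1/23 ≈ 0.043478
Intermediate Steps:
D(U) = 1
z(r, a) = 2*a*(1 + r) (z(r, a) = (r + 1)*(a + a) = (1 + r)*(2*a) = 2*a*(1 + r))
s(H, k) = 23 + H*k² (s(H, k) = (H*k)*k + 23 = H*k² + 23 = 23 + H*k²)
1/s(G, z(-1, 1)) = 1/(23 + 8*(2*1*(1 - 1))²) = 1/(23 + 8*(2*1*0)²) = 1/(23 + 8*0²) = 1/(23 + 8*0) = 1/(23 + 0) = 1/23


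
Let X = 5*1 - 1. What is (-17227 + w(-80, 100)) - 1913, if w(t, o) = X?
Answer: -19136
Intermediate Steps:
X = 4 (X = 5 - 1 = 4)
w(t, o) = 4
(-17227 + w(-80, 100)) - 1913 = (-17227 + 4) - 1913 = -17223 - 1913 = -19136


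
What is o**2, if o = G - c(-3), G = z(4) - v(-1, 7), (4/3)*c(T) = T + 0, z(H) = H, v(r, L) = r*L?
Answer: 2809/16 ≈ 175.56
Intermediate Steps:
v(r, L) = L*r
c(T) = 3*T/4 (c(T) = 3*(T + 0)/4 = 3*T/4)
G = 11 (G = 4 - 7*(-1) = 4 - 1*(-7) = 4 + 7 = 11)
o = 53/4 (o = 11 - 3*(-3)/4 = 11 - 1*(-9/4) = 11 + 9/4 = 53/4 ≈ 13.250)
o**2 = (53/4)**2 = 2809/16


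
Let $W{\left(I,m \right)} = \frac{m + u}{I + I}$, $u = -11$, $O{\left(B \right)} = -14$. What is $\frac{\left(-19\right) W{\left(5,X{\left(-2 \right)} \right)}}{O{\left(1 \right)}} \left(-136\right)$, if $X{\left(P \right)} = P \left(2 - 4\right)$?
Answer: $\frac{646}{5} \approx 129.2$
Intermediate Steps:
$X{\left(P \right)} = - 2 P$ ($X{\left(P \right)} = P \left(-2\right) = - 2 P$)
$W{\left(I,m \right)} = \frac{-11 + m}{2 I}$ ($W{\left(I,m \right)} = \frac{m - 11}{I + I} = \frac{-11 + m}{2 I}$)
$\frac{\left(-19\right) W{\left(5,X{\left(-2 \right)} \right)}}{O{\left(1 \right)}} \left(-136\right) = \frac{\left(-19\right) \frac{-11 - -4}{2 \cdot 5}}{-14} \left(-136\right) = - 19 \cdot \frac{1}{2} \cdot \frac{1}{5} \left(-11 + 4\right) \left(- \frac{1}{14}\right) \left(-136\right) = - 19 \cdot \frac{1}{2} \cdot \frac{1}{5} \left(-7\right) \left(- \frac{1}{14}\right) \left(-136\right) = \left(-19\right) \left(- \frac{7}{10}\right) \left(- \frac{1}{14}\right) \left(-136\right) = \frac{133}{10} \left(- \frac{1}{14}\right) \left(-136\right) = \left(- \frac{19}{20}\right) \left(-136\right) = \frac{646}{5}$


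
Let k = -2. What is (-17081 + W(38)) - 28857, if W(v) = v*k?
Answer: -46014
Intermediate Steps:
W(v) = -2*v (W(v) = v*(-2) = -2*v)
(-17081 + W(38)) - 28857 = (-17081 - 2*38) - 28857 = (-17081 - 76) - 28857 = -17157 - 28857 = -46014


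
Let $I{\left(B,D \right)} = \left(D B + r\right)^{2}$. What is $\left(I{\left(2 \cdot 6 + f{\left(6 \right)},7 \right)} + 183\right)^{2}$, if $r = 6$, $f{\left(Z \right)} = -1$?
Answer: $50013184$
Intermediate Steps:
$I{\left(B,D \right)} = \left(6 + B D\right)^{2}$ ($I{\left(B,D \right)} = \left(D B + 6\right)^{2} = \left(B D + 6\right)^{2} = \left(6 + B D\right)^{2}$)
$\left(I{\left(2 \cdot 6 + f{\left(6 \right)},7 \right)} + 183\right)^{2} = \left(\left(6 + \left(2 \cdot 6 - 1\right) 7\right)^{2} + 183\right)^{2} = \left(\left(6 + \left(12 - 1\right) 7\right)^{2} + 183\right)^{2} = \left(\left(6 + 11 \cdot 7\right)^{2} + 183\right)^{2} = \left(\left(6 + 77\right)^{2} + 183\right)^{2} = \left(83^{2} + 183\right)^{2} = \left(6889 + 183\right)^{2} = 7072^{2} = 50013184$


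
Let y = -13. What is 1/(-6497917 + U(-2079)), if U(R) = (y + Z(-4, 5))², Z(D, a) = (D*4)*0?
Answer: -1/6497748 ≈ -1.5390e-7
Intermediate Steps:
Z(D, a) = 0 (Z(D, a) = (4*D)*0 = 0)
U(R) = 169 (U(R) = (-13 + 0)² = (-13)² = 169)
1/(-6497917 + U(-2079)) = 1/(-6497917 + 169) = 1/(-6497748) = -1/6497748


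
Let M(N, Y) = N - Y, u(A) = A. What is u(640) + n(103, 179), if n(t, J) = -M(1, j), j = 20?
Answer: 659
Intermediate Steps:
n(t, J) = 19 (n(t, J) = -(1 - 1*20) = -(1 - 20) = -1*(-19) = 19)
u(640) + n(103, 179) = 640 + 19 = 659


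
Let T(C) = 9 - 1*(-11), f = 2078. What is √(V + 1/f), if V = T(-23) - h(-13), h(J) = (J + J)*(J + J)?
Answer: 3*I*√314740114/2078 ≈ 25.612*I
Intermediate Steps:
T(C) = 20 (T(C) = 9 + 11 = 20)
h(J) = 4*J² (h(J) = (2*J)*(2*J) = 4*J²)
V = -656 (V = 20 - 4*(-13)² = 20 - 4*169 = 20 - 1*676 = 20 - 676 = -656)
√(V + 1/f) = √(-656 + 1/2078) = √(-1363167/2078) = 3*I*√314740114/2078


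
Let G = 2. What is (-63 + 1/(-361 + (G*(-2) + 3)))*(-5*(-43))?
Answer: -4903505/362 ≈ -13546.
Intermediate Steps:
(-63 + 1/(-361 + (G*(-2) + 3)))*(-5*(-43)) = (-63 + 1/(-361 + (2*(-2) + 3)))*(-5*(-43)) = (-63 + 1/(-361 + (-4 + 3)))*215 = (-63 + 1/(-361 - 1))*215 = (-63 + 1/(-362))*215 = (-63 - 1/362)*215 = -22807/362*215 = -4903505/362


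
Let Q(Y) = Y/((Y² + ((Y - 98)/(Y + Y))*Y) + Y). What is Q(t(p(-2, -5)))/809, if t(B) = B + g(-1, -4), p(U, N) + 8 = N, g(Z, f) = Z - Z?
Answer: -26/162609 ≈ -0.00015989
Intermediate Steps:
g(Z, f) = 0
p(U, N) = -8 + N
t(B) = B (t(B) = B + 0 = B)
Q(Y) = Y/(-49 + Y² + 3*Y/2) (Q(Y) = Y/((Y² + ((-98 + Y)/((2*Y)))*Y) + Y) = Y/((Y² + ((-98 + Y)*(1/(2*Y)))*Y) + Y) = Y/((Y² + ((-98 + Y)/(2*Y))*Y) + Y) = Y/((Y² + (-49 + Y/2)) + Y) = Y/((-49 + Y² + Y/2) + Y) = Y/(-49 + Y² + 3*Y/2))
Q(t(p(-2, -5)))/809 = (2*(-8 - 5)/(-98 + 2*(-8 - 5)² + 3*(-8 - 5)))/809 = (2*(-13)/(-98 + 2*(-13)² + 3*(-13)))*(1/809) = (2*(-13)/(-98 + 2*169 - 39))*(1/809) = (2*(-13)/(-98 + 338 - 39))*(1/809) = (2*(-13)/201)*(1/809) = (2*(-13)*(1/201))*(1/809) = -26/201*1/809 = -26/162609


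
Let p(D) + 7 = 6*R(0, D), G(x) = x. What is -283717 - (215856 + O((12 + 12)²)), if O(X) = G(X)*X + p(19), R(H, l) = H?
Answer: -831342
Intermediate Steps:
p(D) = -7 (p(D) = -7 + 6*0 = -7 + 0 = -7)
O(X) = -7 + X² (O(X) = X*X - 7 = X² - 7 = -7 + X²)
-283717 - (215856 + O((12 + 12)²)) = -283717 - (215856 + (-7 + ((12 + 12)²)²)) = -283717 - (215856 + (-7 + (24²)²)) = -283717 - (215856 + (-7 + 576²)) = -283717 - (215856 + (-7 + 331776)) = -283717 - (215856 + 331769) = -283717 - 1*547625 = -283717 - 547625 = -831342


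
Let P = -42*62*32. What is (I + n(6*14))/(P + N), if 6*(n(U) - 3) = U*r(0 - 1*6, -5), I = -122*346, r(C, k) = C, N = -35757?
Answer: 42293/119085 ≈ 0.35515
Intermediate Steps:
I = -42212
P = -83328 (P = -2604*32 = -83328)
n(U) = 3 - U (n(U) = 3 + (U*(0 - 1*6))/6 = 3 + (U*(0 - 6))/6 = 3 + (U*(-6))/6 = 3 + (-6*U)/6 = 3 - U)
(I + n(6*14))/(P + N) = (-42212 + (3 - 6*14))/(-83328 - 35757) = (-42212 + (3 - 1*84))/(-119085) = (-42212 + (3 - 84))*(-1/119085) = (-42212 - 81)*(-1/119085) = -42293*(-1/119085) = 42293/119085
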